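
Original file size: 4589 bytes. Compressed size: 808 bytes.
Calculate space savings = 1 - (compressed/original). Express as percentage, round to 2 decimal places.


ratio = compressed/original = 808/4589 = 0.176073
savings = 1 - ratio = 1 - 0.176073 = 0.823927
as a percentage: 0.823927 * 100 = 82.39%

Space savings = 1 - 808/4589 = 82.39%


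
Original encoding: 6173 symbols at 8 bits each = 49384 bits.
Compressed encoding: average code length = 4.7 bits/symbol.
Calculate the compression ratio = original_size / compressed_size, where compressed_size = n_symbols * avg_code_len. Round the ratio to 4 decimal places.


original_size = n_symbols * orig_bits = 6173 * 8 = 49384 bits
compressed_size = n_symbols * avg_code_len = 6173 * 4.7 = 29013.1 bits
ratio = original_size / compressed_size = 49384 / 29013.1 = 1.7021

Compression ratio = 1.7021


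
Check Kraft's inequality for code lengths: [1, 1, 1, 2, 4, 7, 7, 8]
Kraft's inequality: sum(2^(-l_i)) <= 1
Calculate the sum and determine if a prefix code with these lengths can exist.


Sum = 2^(-1) + 2^(-1) + 2^(-1) + 2^(-2) + 2^(-4) + 2^(-7) + 2^(-7) + 2^(-8)
    = 0.5 + 0.5 + 0.5 + 0.25 + 0.0625 + 0.0078125 + 0.0078125 + 0.00390625
    = 469/256 = 1.83203125
Since 1.83203125 > 1, Kraft's inequality is NOT satisfied.
A prefix code with these lengths CANNOT exist.

Kraft sum = 1.83203125. Not satisfied.


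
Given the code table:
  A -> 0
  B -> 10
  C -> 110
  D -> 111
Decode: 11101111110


Decoding:
111 -> D
0 -> A
111 -> D
111 -> D
0 -> A


Result: DADDA


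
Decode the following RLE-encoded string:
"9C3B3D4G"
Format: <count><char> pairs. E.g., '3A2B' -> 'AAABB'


Expanding each <count><char> pair:
  9C -> 'CCCCCCCCC'
  3B -> 'BBB'
  3D -> 'DDD'
  4G -> 'GGGG'

Decoded = CCCCCCCCCBBBDDDGGGG


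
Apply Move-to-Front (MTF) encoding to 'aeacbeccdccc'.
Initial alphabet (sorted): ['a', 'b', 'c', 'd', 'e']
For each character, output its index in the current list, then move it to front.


MTF encoding:
'a': index 0 in ['a', 'b', 'c', 'd', 'e'] -> ['a', 'b', 'c', 'd', 'e']
'e': index 4 in ['a', 'b', 'c', 'd', 'e'] -> ['e', 'a', 'b', 'c', 'd']
'a': index 1 in ['e', 'a', 'b', 'c', 'd'] -> ['a', 'e', 'b', 'c', 'd']
'c': index 3 in ['a', 'e', 'b', 'c', 'd'] -> ['c', 'a', 'e', 'b', 'd']
'b': index 3 in ['c', 'a', 'e', 'b', 'd'] -> ['b', 'c', 'a', 'e', 'd']
'e': index 3 in ['b', 'c', 'a', 'e', 'd'] -> ['e', 'b', 'c', 'a', 'd']
'c': index 2 in ['e', 'b', 'c', 'a', 'd'] -> ['c', 'e', 'b', 'a', 'd']
'c': index 0 in ['c', 'e', 'b', 'a', 'd'] -> ['c', 'e', 'b', 'a', 'd']
'd': index 4 in ['c', 'e', 'b', 'a', 'd'] -> ['d', 'c', 'e', 'b', 'a']
'c': index 1 in ['d', 'c', 'e', 'b', 'a'] -> ['c', 'd', 'e', 'b', 'a']
'c': index 0 in ['c', 'd', 'e', 'b', 'a'] -> ['c', 'd', 'e', 'b', 'a']
'c': index 0 in ['c', 'd', 'e', 'b', 'a'] -> ['c', 'd', 'e', 'b', 'a']


Output: [0, 4, 1, 3, 3, 3, 2, 0, 4, 1, 0, 0]


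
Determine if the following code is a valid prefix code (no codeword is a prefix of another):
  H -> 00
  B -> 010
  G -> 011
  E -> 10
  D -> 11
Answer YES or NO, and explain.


Checking each pair (does one codeword prefix another?):
  H='00' vs B='010': no prefix
  H='00' vs G='011': no prefix
  H='00' vs E='10': no prefix
  H='00' vs D='11': no prefix
  B='010' vs H='00': no prefix
  B='010' vs G='011': no prefix
  B='010' vs E='10': no prefix
  B='010' vs D='11': no prefix
  G='011' vs H='00': no prefix
  G='011' vs B='010': no prefix
  G='011' vs E='10': no prefix
  G='011' vs D='11': no prefix
  E='10' vs H='00': no prefix
  E='10' vs B='010': no prefix
  E='10' vs G='011': no prefix
  E='10' vs D='11': no prefix
  D='11' vs H='00': no prefix
  D='11' vs B='010': no prefix
  D='11' vs G='011': no prefix
  D='11' vs E='10': no prefix
No violation found over all pairs.

YES -- this is a valid prefix code. No codeword is a prefix of any other codeword.


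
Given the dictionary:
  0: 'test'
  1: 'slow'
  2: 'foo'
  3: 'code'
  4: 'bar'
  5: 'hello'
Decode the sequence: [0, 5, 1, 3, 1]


Look up each index in the dictionary:
  0 -> 'test'
  5 -> 'hello'
  1 -> 'slow'
  3 -> 'code'
  1 -> 'slow'

Decoded: "test hello slow code slow"


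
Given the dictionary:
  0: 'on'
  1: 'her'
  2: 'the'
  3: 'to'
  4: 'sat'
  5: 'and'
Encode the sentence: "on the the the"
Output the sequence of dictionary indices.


Look up each word in the dictionary:
  'on' -> 0
  'the' -> 2
  'the' -> 2
  'the' -> 2

Encoded: [0, 2, 2, 2]


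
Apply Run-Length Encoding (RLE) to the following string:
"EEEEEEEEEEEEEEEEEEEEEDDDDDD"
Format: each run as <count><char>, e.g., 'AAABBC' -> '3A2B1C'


Scanning runs left to right:
  i=0: run of 'E' x 21 -> '21E'
  i=21: run of 'D' x 6 -> '6D'

RLE = 21E6D


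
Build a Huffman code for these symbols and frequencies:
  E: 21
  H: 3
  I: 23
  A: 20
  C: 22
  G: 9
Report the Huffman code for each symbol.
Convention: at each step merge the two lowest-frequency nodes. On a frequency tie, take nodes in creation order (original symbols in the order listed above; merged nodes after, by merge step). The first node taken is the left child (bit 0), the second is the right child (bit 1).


Huffman tree construction:
Step 1: Merge H(3) + G(9) = 12
Step 2: Merge (H+G)(12) + A(20) = 32
Step 3: Merge E(21) + C(22) = 43
Step 4: Merge I(23) + ((H+G)+A)(32) = 55
Step 5: Merge (E+C)(43) + (I+((H+G)+A))(55) = 98
Read each symbol's code off the tree from the root (left child = 0, right child = 1).

Codes:
  E: 00 (length 2)
  H: 1100 (length 4)
  I: 10 (length 2)
  A: 111 (length 3)
  C: 01 (length 2)
  G: 1101 (length 4)
Average code length: 240/98 = 2.4490 bits/symbol


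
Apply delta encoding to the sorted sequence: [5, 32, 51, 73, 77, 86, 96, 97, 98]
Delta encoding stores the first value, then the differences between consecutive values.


First value: 5
Deltas:
  32 - 5 = 27
  51 - 32 = 19
  73 - 51 = 22
  77 - 73 = 4
  86 - 77 = 9
  96 - 86 = 10
  97 - 96 = 1
  98 - 97 = 1


Delta encoded: [5, 27, 19, 22, 4, 9, 10, 1, 1]


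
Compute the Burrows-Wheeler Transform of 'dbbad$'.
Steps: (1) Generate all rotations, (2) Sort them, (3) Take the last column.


Rotations (sorted):
  0: $dbbad -> last char: d
  1: ad$dbb -> last char: b
  2: bad$db -> last char: b
  3: bbad$d -> last char: d
  4: d$dbba -> last char: a
  5: dbbad$ -> last char: $


BWT = dbbda$


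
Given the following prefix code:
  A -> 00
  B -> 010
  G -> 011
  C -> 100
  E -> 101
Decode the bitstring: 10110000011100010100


Decoding step by step:
Bits 101 -> E
Bits 100 -> C
Bits 00 -> A
Bits 011 -> G
Bits 100 -> C
Bits 010 -> B
Bits 100 -> C


Decoded message: ECAGCBC


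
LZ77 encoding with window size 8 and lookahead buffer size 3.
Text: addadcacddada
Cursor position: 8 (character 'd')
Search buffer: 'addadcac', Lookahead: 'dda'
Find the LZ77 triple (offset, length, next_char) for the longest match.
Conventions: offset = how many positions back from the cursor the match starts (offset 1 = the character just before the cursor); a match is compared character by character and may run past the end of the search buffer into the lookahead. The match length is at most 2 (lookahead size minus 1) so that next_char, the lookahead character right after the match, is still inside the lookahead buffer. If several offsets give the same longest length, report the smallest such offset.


Try each offset into the search buffer:
  offset=1 (pos 7, char 'c'): match length 0
  offset=2 (pos 6, char 'a'): match length 0
  offset=3 (pos 5, char 'c'): match length 0
  offset=4 (pos 4, char 'd'): match length 1
  offset=5 (pos 3, char 'a'): match length 0
  offset=6 (pos 2, char 'd'): match length 1
  offset=7 (pos 1, char 'd'): match length 2
  offset=8 (pos 0, char 'a'): match length 0
Longest match has length 2 at offset 7.
next_char = character at position 8 + 2 = 10 -> 'a'

Best match: offset=7, length=2 (matching 'dd' starting at position 1)
LZ77 triple: (7, 2, 'a')


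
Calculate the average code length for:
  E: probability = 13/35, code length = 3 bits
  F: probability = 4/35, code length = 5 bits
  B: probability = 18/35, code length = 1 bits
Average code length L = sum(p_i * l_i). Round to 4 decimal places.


Weighted contributions p_i * l_i:
  E: (13/35) * 3 = 39/35
  F: (4/35) * 5 = 20/35
  B: (18/35) * 1 = 18/35
Sum = (39 + 20 + 18)/35 = 77/35

L = 77/35 = 2.2000 bits/symbol


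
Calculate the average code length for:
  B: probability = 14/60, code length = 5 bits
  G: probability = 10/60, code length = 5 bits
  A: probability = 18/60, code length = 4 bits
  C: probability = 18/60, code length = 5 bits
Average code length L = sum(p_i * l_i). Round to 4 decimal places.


Weighted contributions p_i * l_i:
  B: (14/60) * 5 = 70/60
  G: (10/60) * 5 = 50/60
  A: (18/60) * 4 = 72/60
  C: (18/60) * 5 = 90/60
Sum = (70 + 50 + 72 + 90)/60 = 282/60

L = 282/60 = 4.7000 bits/symbol


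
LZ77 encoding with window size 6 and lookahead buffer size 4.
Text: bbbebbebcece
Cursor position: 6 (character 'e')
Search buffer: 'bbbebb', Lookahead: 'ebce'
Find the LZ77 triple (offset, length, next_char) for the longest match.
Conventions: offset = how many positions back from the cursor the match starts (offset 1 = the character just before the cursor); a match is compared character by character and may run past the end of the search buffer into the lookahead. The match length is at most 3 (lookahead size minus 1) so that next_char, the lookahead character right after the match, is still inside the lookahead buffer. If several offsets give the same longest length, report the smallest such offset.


Try each offset into the search buffer:
  offset=1 (pos 5, char 'b'): match length 0
  offset=2 (pos 4, char 'b'): match length 0
  offset=3 (pos 3, char 'e'): match length 2
  offset=4 (pos 2, char 'b'): match length 0
  offset=5 (pos 1, char 'b'): match length 0
  offset=6 (pos 0, char 'b'): match length 0
Longest match has length 2 at offset 3.
next_char = character at position 6 + 2 = 8 -> 'c'

Best match: offset=3, length=2 (matching 'eb' starting at position 3)
LZ77 triple: (3, 2, 'c')


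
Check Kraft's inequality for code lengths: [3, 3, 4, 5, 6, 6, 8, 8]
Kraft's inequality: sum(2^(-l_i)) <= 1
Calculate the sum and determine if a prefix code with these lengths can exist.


Sum = 2^(-3) + 2^(-3) + 2^(-4) + 2^(-5) + 2^(-6) + 2^(-6) + 2^(-8) + 2^(-8)
    = 0.125 + 0.125 + 0.0625 + 0.03125 + 0.015625 + 0.015625 + 0.00390625 + 0.00390625
    = 98/256 = 0.3828125
Since 0.3828125 <= 1, Kraft's inequality IS satisfied.
A prefix code with these lengths CAN exist.

Kraft sum = 0.3828125. Satisfied.


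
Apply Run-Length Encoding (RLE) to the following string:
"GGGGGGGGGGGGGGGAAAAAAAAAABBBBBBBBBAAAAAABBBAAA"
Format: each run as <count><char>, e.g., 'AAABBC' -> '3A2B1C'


Scanning runs left to right:
  i=0: run of 'G' x 15 -> '15G'
  i=15: run of 'A' x 10 -> '10A'
  i=25: run of 'B' x 9 -> '9B'
  i=34: run of 'A' x 6 -> '6A'
  i=40: run of 'B' x 3 -> '3B'
  i=43: run of 'A' x 3 -> '3A'

RLE = 15G10A9B6A3B3A


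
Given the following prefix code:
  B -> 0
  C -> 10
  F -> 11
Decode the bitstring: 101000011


Decoding step by step:
Bits 10 -> C
Bits 10 -> C
Bits 0 -> B
Bits 0 -> B
Bits 0 -> B
Bits 11 -> F


Decoded message: CCBBBF


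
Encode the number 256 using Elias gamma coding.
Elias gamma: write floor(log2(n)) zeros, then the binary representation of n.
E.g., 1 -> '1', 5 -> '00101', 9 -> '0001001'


num_bits = floor(log2(256)) + 1 = 9
leading_zeros = num_bits - 1 = 8
binary(256) = 100000000

Elias gamma(256) = '00000000' + '100000000' = 00000000100000000 (17 bits)


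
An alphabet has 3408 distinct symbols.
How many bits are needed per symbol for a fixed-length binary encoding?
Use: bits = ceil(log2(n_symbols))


log2(3408) = 11.7347
Bracket: 2^11 = 2048 < 3408 <= 2^12 = 4096
So ceil(log2(3408)) = 12

bits = ceil(log2(3408)) = ceil(11.7347) = 12 bits


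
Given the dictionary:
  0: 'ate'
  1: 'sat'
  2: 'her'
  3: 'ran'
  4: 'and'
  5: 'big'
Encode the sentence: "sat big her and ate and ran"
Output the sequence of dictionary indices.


Look up each word in the dictionary:
  'sat' -> 1
  'big' -> 5
  'her' -> 2
  'and' -> 4
  'ate' -> 0
  'and' -> 4
  'ran' -> 3

Encoded: [1, 5, 2, 4, 0, 4, 3]


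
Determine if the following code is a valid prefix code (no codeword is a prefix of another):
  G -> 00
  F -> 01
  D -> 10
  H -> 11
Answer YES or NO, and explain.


Checking each pair (does one codeword prefix another?):
  G='00' vs F='01': no prefix
  G='00' vs D='10': no prefix
  G='00' vs H='11': no prefix
  F='01' vs G='00': no prefix
  F='01' vs D='10': no prefix
  F='01' vs H='11': no prefix
  D='10' vs G='00': no prefix
  D='10' vs F='01': no prefix
  D='10' vs H='11': no prefix
  H='11' vs G='00': no prefix
  H='11' vs F='01': no prefix
  H='11' vs D='10': no prefix
No violation found over all pairs.

YES -- this is a valid prefix code. No codeword is a prefix of any other codeword.


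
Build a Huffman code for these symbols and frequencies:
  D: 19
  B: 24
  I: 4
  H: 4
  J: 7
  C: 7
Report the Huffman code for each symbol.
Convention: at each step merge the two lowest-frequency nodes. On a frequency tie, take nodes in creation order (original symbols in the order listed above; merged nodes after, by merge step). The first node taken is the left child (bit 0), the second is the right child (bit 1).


Huffman tree construction:
Step 1: Merge I(4) + H(4) = 8
Step 2: Merge J(7) + C(7) = 14
Step 3: Merge (I+H)(8) + (J+C)(14) = 22
Step 4: Merge D(19) + ((I+H)+(J+C))(22) = 41
Step 5: Merge B(24) + (D+((I+H)+(J+C)))(41) = 65
Read each symbol's code off the tree from the root (left child = 0, right child = 1).

Codes:
  D: 10 (length 2)
  B: 0 (length 1)
  I: 1100 (length 4)
  H: 1101 (length 4)
  J: 1110 (length 4)
  C: 1111 (length 4)
Average code length: 150/65 = 2.3077 bits/symbol


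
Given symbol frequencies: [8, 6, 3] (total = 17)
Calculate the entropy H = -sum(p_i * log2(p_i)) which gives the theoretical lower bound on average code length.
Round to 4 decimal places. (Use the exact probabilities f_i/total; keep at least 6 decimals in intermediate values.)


Per-symbol terms -p_i * log2(p_i) with p_i = f_i/17:
  p = 8/17 = 0.470588: log2(p) = -1.087463, -p*log2(p) = 0.511747
  p = 6/17 = 0.352941: log2(p) = -1.502500, -p*log2(p) = 0.530294
  p = 3/17 = 0.176471: log2(p) = -2.502500, -p*log2(p) = 0.441618
H = 0.511747 + 0.530294 + 0.441618 = 1.483659

H = 1.4837 bits/symbol


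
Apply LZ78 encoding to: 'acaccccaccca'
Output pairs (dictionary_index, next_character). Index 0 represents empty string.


LZ78 encoding steps:
Dictionary: {0: ''}
Step 1: w='' (idx 0), next='a' -> output (0, 'a'), add 'a' as idx 1
Step 2: w='' (idx 0), next='c' -> output (0, 'c'), add 'c' as idx 2
Step 3: w='a' (idx 1), next='c' -> output (1, 'c'), add 'ac' as idx 3
Step 4: w='c' (idx 2), next='c' -> output (2, 'c'), add 'cc' as idx 4
Step 5: w='c' (idx 2), next='a' -> output (2, 'a'), add 'ca' as idx 5
Step 6: w='cc' (idx 4), next='c' -> output (4, 'c'), add 'ccc' as idx 6
Step 7: w='a' (idx 1), end of input -> output (1, '')


Encoded: [(0, 'a'), (0, 'c'), (1, 'c'), (2, 'c'), (2, 'a'), (4, 'c'), (1, '')]


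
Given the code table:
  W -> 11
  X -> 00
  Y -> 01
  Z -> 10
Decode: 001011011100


Decoding:
00 -> X
10 -> Z
11 -> W
01 -> Y
11 -> W
00 -> X


Result: XZWYWX


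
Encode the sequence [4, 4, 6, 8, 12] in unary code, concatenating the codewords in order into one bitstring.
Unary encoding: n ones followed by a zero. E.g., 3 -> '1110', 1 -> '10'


Encode each number as n ones followed by a terminating 0:
  4 -> 11110 (5 bits)
  4 -> 11110 (5 bits)
  6 -> 1111110 (7 bits)
  8 -> 111111110 (9 bits)
  12 -> 1111111111110 (13 bits)
Total length = 5 + 5 + 7 + 9 + 13 = 39 bits.

Unary([4, 4, 6, 8, 12]) = 111101111011111101111111101111111111110 (39 bits)


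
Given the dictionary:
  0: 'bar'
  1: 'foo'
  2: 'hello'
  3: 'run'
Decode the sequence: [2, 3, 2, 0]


Look up each index in the dictionary:
  2 -> 'hello'
  3 -> 'run'
  2 -> 'hello'
  0 -> 'bar'

Decoded: "hello run hello bar"


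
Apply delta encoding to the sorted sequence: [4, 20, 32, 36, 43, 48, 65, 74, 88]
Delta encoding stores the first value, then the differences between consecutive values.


First value: 4
Deltas:
  20 - 4 = 16
  32 - 20 = 12
  36 - 32 = 4
  43 - 36 = 7
  48 - 43 = 5
  65 - 48 = 17
  74 - 65 = 9
  88 - 74 = 14


Delta encoded: [4, 16, 12, 4, 7, 5, 17, 9, 14]


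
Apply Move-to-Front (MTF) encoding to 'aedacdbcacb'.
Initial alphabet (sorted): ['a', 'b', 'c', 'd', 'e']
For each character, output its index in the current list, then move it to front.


MTF encoding:
'a': index 0 in ['a', 'b', 'c', 'd', 'e'] -> ['a', 'b', 'c', 'd', 'e']
'e': index 4 in ['a', 'b', 'c', 'd', 'e'] -> ['e', 'a', 'b', 'c', 'd']
'd': index 4 in ['e', 'a', 'b', 'c', 'd'] -> ['d', 'e', 'a', 'b', 'c']
'a': index 2 in ['d', 'e', 'a', 'b', 'c'] -> ['a', 'd', 'e', 'b', 'c']
'c': index 4 in ['a', 'd', 'e', 'b', 'c'] -> ['c', 'a', 'd', 'e', 'b']
'd': index 2 in ['c', 'a', 'd', 'e', 'b'] -> ['d', 'c', 'a', 'e', 'b']
'b': index 4 in ['d', 'c', 'a', 'e', 'b'] -> ['b', 'd', 'c', 'a', 'e']
'c': index 2 in ['b', 'd', 'c', 'a', 'e'] -> ['c', 'b', 'd', 'a', 'e']
'a': index 3 in ['c', 'b', 'd', 'a', 'e'] -> ['a', 'c', 'b', 'd', 'e']
'c': index 1 in ['a', 'c', 'b', 'd', 'e'] -> ['c', 'a', 'b', 'd', 'e']
'b': index 2 in ['c', 'a', 'b', 'd', 'e'] -> ['b', 'c', 'a', 'd', 'e']


Output: [0, 4, 4, 2, 4, 2, 4, 2, 3, 1, 2]


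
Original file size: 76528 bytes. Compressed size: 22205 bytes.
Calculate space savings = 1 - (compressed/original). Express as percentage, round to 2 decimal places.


ratio = compressed/original = 22205/76528 = 0.290155
savings = 1 - ratio = 1 - 0.290155 = 0.709845
as a percentage: 0.709845 * 100 = 70.98%

Space savings = 1 - 22205/76528 = 70.98%


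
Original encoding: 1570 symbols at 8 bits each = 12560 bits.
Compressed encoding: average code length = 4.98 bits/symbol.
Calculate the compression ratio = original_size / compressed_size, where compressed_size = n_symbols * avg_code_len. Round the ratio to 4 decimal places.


original_size = n_symbols * orig_bits = 1570 * 8 = 12560 bits
compressed_size = n_symbols * avg_code_len = 1570 * 4.98 = 7818.6 bits
ratio = original_size / compressed_size = 12560 / 7818.6 = 1.6064

Compression ratio = 1.6064


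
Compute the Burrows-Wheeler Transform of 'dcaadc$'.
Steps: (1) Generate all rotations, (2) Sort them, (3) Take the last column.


Rotations (sorted):
  0: $dcaadc -> last char: c
  1: aadc$dc -> last char: c
  2: adc$dca -> last char: a
  3: c$dcaad -> last char: d
  4: caadc$d -> last char: d
  5: dc$dcaa -> last char: a
  6: dcaadc$ -> last char: $


BWT = ccadda$


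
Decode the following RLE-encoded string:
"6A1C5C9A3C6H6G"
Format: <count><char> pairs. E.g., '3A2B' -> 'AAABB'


Expanding each <count><char> pair:
  6A -> 'AAAAAA'
  1C -> 'C'
  5C -> 'CCCCC'
  9A -> 'AAAAAAAAA'
  3C -> 'CCC'
  6H -> 'HHHHHH'
  6G -> 'GGGGGG'

Decoded = AAAAAACCCCCCAAAAAAAAACCCHHHHHHGGGGGG


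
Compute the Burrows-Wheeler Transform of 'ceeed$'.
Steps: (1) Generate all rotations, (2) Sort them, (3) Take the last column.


Rotations (sorted):
  0: $ceeed -> last char: d
  1: ceeed$ -> last char: $
  2: d$ceee -> last char: e
  3: ed$cee -> last char: e
  4: eed$ce -> last char: e
  5: eeed$c -> last char: c


BWT = d$eeec


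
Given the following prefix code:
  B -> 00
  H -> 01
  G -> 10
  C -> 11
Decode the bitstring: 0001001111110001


Decoding step by step:
Bits 00 -> B
Bits 01 -> H
Bits 00 -> B
Bits 11 -> C
Bits 11 -> C
Bits 11 -> C
Bits 00 -> B
Bits 01 -> H


Decoded message: BHBCCCBH


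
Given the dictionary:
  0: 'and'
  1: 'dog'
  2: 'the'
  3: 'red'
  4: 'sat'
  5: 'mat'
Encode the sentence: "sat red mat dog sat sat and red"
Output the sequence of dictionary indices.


Look up each word in the dictionary:
  'sat' -> 4
  'red' -> 3
  'mat' -> 5
  'dog' -> 1
  'sat' -> 4
  'sat' -> 4
  'and' -> 0
  'red' -> 3

Encoded: [4, 3, 5, 1, 4, 4, 0, 3]


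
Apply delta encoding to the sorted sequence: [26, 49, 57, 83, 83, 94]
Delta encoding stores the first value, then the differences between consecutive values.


First value: 26
Deltas:
  49 - 26 = 23
  57 - 49 = 8
  83 - 57 = 26
  83 - 83 = 0
  94 - 83 = 11


Delta encoded: [26, 23, 8, 26, 0, 11]


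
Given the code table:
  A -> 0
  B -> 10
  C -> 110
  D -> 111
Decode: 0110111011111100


Decoding:
0 -> A
110 -> C
111 -> D
0 -> A
111 -> D
111 -> D
0 -> A
0 -> A


Result: ACDADDAA


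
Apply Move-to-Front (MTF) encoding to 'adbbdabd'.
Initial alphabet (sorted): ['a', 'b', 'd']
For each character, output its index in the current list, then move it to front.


MTF encoding:
'a': index 0 in ['a', 'b', 'd'] -> ['a', 'b', 'd']
'd': index 2 in ['a', 'b', 'd'] -> ['d', 'a', 'b']
'b': index 2 in ['d', 'a', 'b'] -> ['b', 'd', 'a']
'b': index 0 in ['b', 'd', 'a'] -> ['b', 'd', 'a']
'd': index 1 in ['b', 'd', 'a'] -> ['d', 'b', 'a']
'a': index 2 in ['d', 'b', 'a'] -> ['a', 'd', 'b']
'b': index 2 in ['a', 'd', 'b'] -> ['b', 'a', 'd']
'd': index 2 in ['b', 'a', 'd'] -> ['d', 'b', 'a']


Output: [0, 2, 2, 0, 1, 2, 2, 2]


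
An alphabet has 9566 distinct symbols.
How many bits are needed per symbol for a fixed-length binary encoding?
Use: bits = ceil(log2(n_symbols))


log2(9566) = 13.2237
Bracket: 2^13 = 8192 < 9566 <= 2^14 = 16384
So ceil(log2(9566)) = 14

bits = ceil(log2(9566)) = ceil(13.2237) = 14 bits


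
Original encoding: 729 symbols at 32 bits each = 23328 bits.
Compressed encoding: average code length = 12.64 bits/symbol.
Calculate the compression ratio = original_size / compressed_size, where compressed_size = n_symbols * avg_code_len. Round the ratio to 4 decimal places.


original_size = n_symbols * orig_bits = 729 * 32 = 23328 bits
compressed_size = n_symbols * avg_code_len = 729 * 12.64 = 9214.56 bits
ratio = original_size / compressed_size = 23328 / 9214.56 = 2.5316

Compression ratio = 2.5316


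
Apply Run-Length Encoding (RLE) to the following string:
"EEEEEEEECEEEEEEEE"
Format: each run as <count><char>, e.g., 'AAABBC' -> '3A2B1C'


Scanning runs left to right:
  i=0: run of 'E' x 8 -> '8E'
  i=8: run of 'C' x 1 -> '1C'
  i=9: run of 'E' x 8 -> '8E'

RLE = 8E1C8E


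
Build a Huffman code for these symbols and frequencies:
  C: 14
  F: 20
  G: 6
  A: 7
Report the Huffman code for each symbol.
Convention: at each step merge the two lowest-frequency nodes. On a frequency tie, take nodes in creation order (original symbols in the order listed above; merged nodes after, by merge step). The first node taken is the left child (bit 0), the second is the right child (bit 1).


Huffman tree construction:
Step 1: Merge G(6) + A(7) = 13
Step 2: Merge (G+A)(13) + C(14) = 27
Step 3: Merge F(20) + ((G+A)+C)(27) = 47
Read each symbol's code off the tree from the root (left child = 0, right child = 1).

Codes:
  C: 11 (length 2)
  F: 0 (length 1)
  G: 100 (length 3)
  A: 101 (length 3)
Average code length: 87/47 = 1.8511 bits/symbol


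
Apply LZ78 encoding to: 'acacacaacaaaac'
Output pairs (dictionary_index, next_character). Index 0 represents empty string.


LZ78 encoding steps:
Dictionary: {0: ''}
Step 1: w='' (idx 0), next='a' -> output (0, 'a'), add 'a' as idx 1
Step 2: w='' (idx 0), next='c' -> output (0, 'c'), add 'c' as idx 2
Step 3: w='a' (idx 1), next='c' -> output (1, 'c'), add 'ac' as idx 3
Step 4: w='ac' (idx 3), next='a' -> output (3, 'a'), add 'aca' as idx 4
Step 5: w='aca' (idx 4), next='a' -> output (4, 'a'), add 'acaa' as idx 5
Step 6: w='a' (idx 1), next='a' -> output (1, 'a'), add 'aa' as idx 6
Step 7: w='c' (idx 2), end of input -> output (2, '')


Encoded: [(0, 'a'), (0, 'c'), (1, 'c'), (3, 'a'), (4, 'a'), (1, 'a'), (2, '')]


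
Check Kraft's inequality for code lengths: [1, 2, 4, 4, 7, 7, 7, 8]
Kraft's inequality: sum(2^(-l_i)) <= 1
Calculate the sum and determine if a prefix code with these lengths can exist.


Sum = 2^(-1) + 2^(-2) + 2^(-4) + 2^(-4) + 2^(-7) + 2^(-7) + 2^(-7) + 2^(-8)
    = 0.5 + 0.25 + 0.0625 + 0.0625 + 0.0078125 + 0.0078125 + 0.0078125 + 0.00390625
    = 231/256 = 0.90234375
Since 0.90234375 <= 1, Kraft's inequality IS satisfied.
A prefix code with these lengths CAN exist.

Kraft sum = 0.90234375. Satisfied.


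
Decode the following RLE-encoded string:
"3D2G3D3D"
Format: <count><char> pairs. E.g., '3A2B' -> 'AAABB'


Expanding each <count><char> pair:
  3D -> 'DDD'
  2G -> 'GG'
  3D -> 'DDD'
  3D -> 'DDD'

Decoded = DDDGGDDDDDD


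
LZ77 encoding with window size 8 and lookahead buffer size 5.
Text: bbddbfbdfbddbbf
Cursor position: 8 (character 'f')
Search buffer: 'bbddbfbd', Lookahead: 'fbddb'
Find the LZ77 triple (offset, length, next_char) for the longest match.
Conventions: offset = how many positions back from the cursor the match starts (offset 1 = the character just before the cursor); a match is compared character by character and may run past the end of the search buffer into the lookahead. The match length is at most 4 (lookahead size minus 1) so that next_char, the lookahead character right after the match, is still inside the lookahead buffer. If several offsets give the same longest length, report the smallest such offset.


Try each offset into the search buffer:
  offset=1 (pos 7, char 'd'): match length 0
  offset=2 (pos 6, char 'b'): match length 0
  offset=3 (pos 5, char 'f'): match length 3
  offset=4 (pos 4, char 'b'): match length 0
  offset=5 (pos 3, char 'd'): match length 0
  offset=6 (pos 2, char 'd'): match length 0
  offset=7 (pos 1, char 'b'): match length 0
  offset=8 (pos 0, char 'b'): match length 0
Longest match has length 3 at offset 3.
next_char = character at position 8 + 3 = 11 -> 'd'

Best match: offset=3, length=3 (matching 'fbd' starting at position 5)
LZ77 triple: (3, 3, 'd')


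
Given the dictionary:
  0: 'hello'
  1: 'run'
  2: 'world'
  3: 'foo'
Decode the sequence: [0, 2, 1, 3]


Look up each index in the dictionary:
  0 -> 'hello'
  2 -> 'world'
  1 -> 'run'
  3 -> 'foo'

Decoded: "hello world run foo"


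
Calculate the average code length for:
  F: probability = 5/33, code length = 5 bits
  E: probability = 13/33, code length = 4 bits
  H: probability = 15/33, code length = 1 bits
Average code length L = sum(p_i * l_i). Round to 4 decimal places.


Weighted contributions p_i * l_i:
  F: (5/33) * 5 = 25/33
  E: (13/33) * 4 = 52/33
  H: (15/33) * 1 = 15/33
Sum = (25 + 52 + 15)/33 = 92/33

L = 92/33 = 2.7879 bits/symbol


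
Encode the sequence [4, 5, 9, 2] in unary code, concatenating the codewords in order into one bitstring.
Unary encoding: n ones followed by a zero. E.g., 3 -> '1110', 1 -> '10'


Encode each number as n ones followed by a terminating 0:
  4 -> 11110 (5 bits)
  5 -> 111110 (6 bits)
  9 -> 1111111110 (10 bits)
  2 -> 110 (3 bits)
Total length = 5 + 6 + 10 + 3 = 24 bits.

Unary([4, 5, 9, 2]) = 111101111101111111110110 (24 bits)


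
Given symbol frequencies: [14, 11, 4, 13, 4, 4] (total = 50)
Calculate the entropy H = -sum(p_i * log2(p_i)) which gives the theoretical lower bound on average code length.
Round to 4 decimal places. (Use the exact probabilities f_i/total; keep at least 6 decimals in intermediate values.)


Per-symbol terms -p_i * log2(p_i) with p_i = f_i/50:
  p = 14/50 = 0.280000: log2(p) = -1.836501, -p*log2(p) = 0.514220
  p = 11/50 = 0.220000: log2(p) = -2.184425, -p*log2(p) = 0.480573
  p = 4/50 = 0.080000: log2(p) = -3.643856, -p*log2(p) = 0.291508
  p = 13/50 = 0.260000: log2(p) = -1.943416, -p*log2(p) = 0.505288
  p = 4/50 = 0.080000: log2(p) = -3.643856, -p*log2(p) = 0.291508
  p = 4/50 = 0.080000: log2(p) = -3.643856, -p*log2(p) = 0.291508
H = 0.514220 + 0.480573 + 0.291508 + 0.505288 + 0.291508 + 0.291508 = 2.374605

H = 2.3746 bits/symbol


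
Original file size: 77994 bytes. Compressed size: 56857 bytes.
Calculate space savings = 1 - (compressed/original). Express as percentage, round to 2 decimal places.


ratio = compressed/original = 56857/77994 = 0.728992
savings = 1 - ratio = 1 - 0.728992 = 0.271008
as a percentage: 0.271008 * 100 = 27.1%

Space savings = 1 - 56857/77994 = 27.1%


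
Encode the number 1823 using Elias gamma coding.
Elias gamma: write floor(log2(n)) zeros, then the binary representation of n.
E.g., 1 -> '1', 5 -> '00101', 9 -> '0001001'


num_bits = floor(log2(1823)) + 1 = 11
leading_zeros = num_bits - 1 = 10
binary(1823) = 11100011111

Elias gamma(1823) = '0000000000' + '11100011111' = 000000000011100011111 (21 bits)


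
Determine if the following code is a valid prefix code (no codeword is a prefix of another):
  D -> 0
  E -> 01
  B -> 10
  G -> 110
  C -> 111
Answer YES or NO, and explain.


Checking each pair (does one codeword prefix another?):
  D='0' vs E='01': prefix -- VIOLATION

NO -- this is NOT a valid prefix code. D (0) is a prefix of E (01).


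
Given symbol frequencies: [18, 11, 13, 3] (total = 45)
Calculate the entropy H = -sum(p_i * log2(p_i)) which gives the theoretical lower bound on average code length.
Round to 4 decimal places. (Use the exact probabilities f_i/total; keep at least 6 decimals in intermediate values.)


Per-symbol terms -p_i * log2(p_i) with p_i = f_i/45:
  p = 18/45 = 0.400000: log2(p) = -1.321928, -p*log2(p) = 0.528771
  p = 11/45 = 0.244444: log2(p) = -2.032421, -p*log2(p) = 0.496814
  p = 13/45 = 0.288889: log2(p) = -1.791413, -p*log2(p) = 0.517519
  p = 3/45 = 0.066667: log2(p) = -3.906891, -p*log2(p) = 0.260459
H = 0.528771 + 0.496814 + 0.517519 + 0.260459 = 1.803563

H = 1.8036 bits/symbol


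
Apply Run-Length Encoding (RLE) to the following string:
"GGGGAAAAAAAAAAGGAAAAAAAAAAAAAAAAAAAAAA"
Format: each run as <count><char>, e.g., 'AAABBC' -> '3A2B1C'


Scanning runs left to right:
  i=0: run of 'G' x 4 -> '4G'
  i=4: run of 'A' x 10 -> '10A'
  i=14: run of 'G' x 2 -> '2G'
  i=16: run of 'A' x 22 -> '22A'

RLE = 4G10A2G22A


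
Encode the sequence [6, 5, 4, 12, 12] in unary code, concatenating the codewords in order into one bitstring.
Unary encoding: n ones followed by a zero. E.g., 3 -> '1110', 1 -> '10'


Encode each number as n ones followed by a terminating 0:
  6 -> 1111110 (7 bits)
  5 -> 111110 (6 bits)
  4 -> 11110 (5 bits)
  12 -> 1111111111110 (13 bits)
  12 -> 1111111111110 (13 bits)
Total length = 7 + 6 + 5 + 13 + 13 = 44 bits.

Unary([6, 5, 4, 12, 12]) = 11111101111101111011111111111101111111111110 (44 bits)


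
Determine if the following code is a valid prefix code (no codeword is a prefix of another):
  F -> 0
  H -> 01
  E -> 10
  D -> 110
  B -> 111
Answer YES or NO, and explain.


Checking each pair (does one codeword prefix another?):
  F='0' vs H='01': prefix -- VIOLATION

NO -- this is NOT a valid prefix code. F (0) is a prefix of H (01).


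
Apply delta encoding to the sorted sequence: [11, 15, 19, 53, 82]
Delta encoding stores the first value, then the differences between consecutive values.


First value: 11
Deltas:
  15 - 11 = 4
  19 - 15 = 4
  53 - 19 = 34
  82 - 53 = 29


Delta encoded: [11, 4, 4, 34, 29]


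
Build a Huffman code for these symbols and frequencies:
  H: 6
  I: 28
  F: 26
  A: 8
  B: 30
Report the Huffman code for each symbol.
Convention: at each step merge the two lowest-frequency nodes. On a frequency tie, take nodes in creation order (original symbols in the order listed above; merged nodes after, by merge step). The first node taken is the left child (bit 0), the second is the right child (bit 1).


Huffman tree construction:
Step 1: Merge H(6) + A(8) = 14
Step 2: Merge (H+A)(14) + F(26) = 40
Step 3: Merge I(28) + B(30) = 58
Step 4: Merge ((H+A)+F)(40) + (I+B)(58) = 98
Read each symbol's code off the tree from the root (left child = 0, right child = 1).

Codes:
  H: 000 (length 3)
  I: 10 (length 2)
  F: 01 (length 2)
  A: 001 (length 3)
  B: 11 (length 2)
Average code length: 210/98 = 2.1429 bits/symbol


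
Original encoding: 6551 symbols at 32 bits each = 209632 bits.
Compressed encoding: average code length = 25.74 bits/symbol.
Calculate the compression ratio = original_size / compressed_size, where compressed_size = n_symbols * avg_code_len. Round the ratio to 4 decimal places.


original_size = n_symbols * orig_bits = 6551 * 32 = 209632 bits
compressed_size = n_symbols * avg_code_len = 6551 * 25.74 = 168622.74 bits
ratio = original_size / compressed_size = 209632 / 168622.74 = 1.2432

Compression ratio = 1.2432


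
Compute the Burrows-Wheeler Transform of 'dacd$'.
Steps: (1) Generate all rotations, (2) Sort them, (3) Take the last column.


Rotations (sorted):
  0: $dacd -> last char: d
  1: acd$d -> last char: d
  2: cd$da -> last char: a
  3: d$dac -> last char: c
  4: dacd$ -> last char: $


BWT = ddac$


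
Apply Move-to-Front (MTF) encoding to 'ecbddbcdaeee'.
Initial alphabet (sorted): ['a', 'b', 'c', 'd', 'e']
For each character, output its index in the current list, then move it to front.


MTF encoding:
'e': index 4 in ['a', 'b', 'c', 'd', 'e'] -> ['e', 'a', 'b', 'c', 'd']
'c': index 3 in ['e', 'a', 'b', 'c', 'd'] -> ['c', 'e', 'a', 'b', 'd']
'b': index 3 in ['c', 'e', 'a', 'b', 'd'] -> ['b', 'c', 'e', 'a', 'd']
'd': index 4 in ['b', 'c', 'e', 'a', 'd'] -> ['d', 'b', 'c', 'e', 'a']
'd': index 0 in ['d', 'b', 'c', 'e', 'a'] -> ['d', 'b', 'c', 'e', 'a']
'b': index 1 in ['d', 'b', 'c', 'e', 'a'] -> ['b', 'd', 'c', 'e', 'a']
'c': index 2 in ['b', 'd', 'c', 'e', 'a'] -> ['c', 'b', 'd', 'e', 'a']
'd': index 2 in ['c', 'b', 'd', 'e', 'a'] -> ['d', 'c', 'b', 'e', 'a']
'a': index 4 in ['d', 'c', 'b', 'e', 'a'] -> ['a', 'd', 'c', 'b', 'e']
'e': index 4 in ['a', 'd', 'c', 'b', 'e'] -> ['e', 'a', 'd', 'c', 'b']
'e': index 0 in ['e', 'a', 'd', 'c', 'b'] -> ['e', 'a', 'd', 'c', 'b']
'e': index 0 in ['e', 'a', 'd', 'c', 'b'] -> ['e', 'a', 'd', 'c', 'b']


Output: [4, 3, 3, 4, 0, 1, 2, 2, 4, 4, 0, 0]


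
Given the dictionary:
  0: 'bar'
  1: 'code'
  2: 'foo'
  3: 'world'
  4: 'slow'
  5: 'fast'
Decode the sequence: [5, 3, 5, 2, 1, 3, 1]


Look up each index in the dictionary:
  5 -> 'fast'
  3 -> 'world'
  5 -> 'fast'
  2 -> 'foo'
  1 -> 'code'
  3 -> 'world'
  1 -> 'code'

Decoded: "fast world fast foo code world code"


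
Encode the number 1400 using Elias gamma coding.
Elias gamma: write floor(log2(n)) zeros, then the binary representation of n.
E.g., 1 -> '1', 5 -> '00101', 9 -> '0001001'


num_bits = floor(log2(1400)) + 1 = 11
leading_zeros = num_bits - 1 = 10
binary(1400) = 10101111000

Elias gamma(1400) = '0000000000' + '10101111000' = 000000000010101111000 (21 bits)


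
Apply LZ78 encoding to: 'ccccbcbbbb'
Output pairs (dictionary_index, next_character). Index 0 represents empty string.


LZ78 encoding steps:
Dictionary: {0: ''}
Step 1: w='' (idx 0), next='c' -> output (0, 'c'), add 'c' as idx 1
Step 2: w='c' (idx 1), next='c' -> output (1, 'c'), add 'cc' as idx 2
Step 3: w='c' (idx 1), next='b' -> output (1, 'b'), add 'cb' as idx 3
Step 4: w='cb' (idx 3), next='b' -> output (3, 'b'), add 'cbb' as idx 4
Step 5: w='' (idx 0), next='b' -> output (0, 'b'), add 'b' as idx 5
Step 6: w='b' (idx 5), end of input -> output (5, '')


Encoded: [(0, 'c'), (1, 'c'), (1, 'b'), (3, 'b'), (0, 'b'), (5, '')]


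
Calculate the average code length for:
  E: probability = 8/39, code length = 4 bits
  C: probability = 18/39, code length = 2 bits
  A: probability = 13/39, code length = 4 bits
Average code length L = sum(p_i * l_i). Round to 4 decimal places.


Weighted contributions p_i * l_i:
  E: (8/39) * 4 = 32/39
  C: (18/39) * 2 = 36/39
  A: (13/39) * 4 = 52/39
Sum = (32 + 36 + 52)/39 = 120/39

L = 120/39 = 3.0769 bits/symbol


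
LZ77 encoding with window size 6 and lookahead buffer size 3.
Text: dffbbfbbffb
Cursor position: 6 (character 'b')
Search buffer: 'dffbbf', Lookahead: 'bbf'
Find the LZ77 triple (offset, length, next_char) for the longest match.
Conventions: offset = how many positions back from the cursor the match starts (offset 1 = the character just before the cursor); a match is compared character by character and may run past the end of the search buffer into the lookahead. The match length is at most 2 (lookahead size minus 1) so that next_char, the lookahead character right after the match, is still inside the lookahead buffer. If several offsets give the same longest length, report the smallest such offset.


Try each offset into the search buffer:
  offset=1 (pos 5, char 'f'): match length 0
  offset=2 (pos 4, char 'b'): match length 1
  offset=3 (pos 3, char 'b'): match length 2
  offset=4 (pos 2, char 'f'): match length 0
  offset=5 (pos 1, char 'f'): match length 0
  offset=6 (pos 0, char 'd'): match length 0
Longest match has length 2 at offset 3.
next_char = character at position 6 + 2 = 8 -> 'f'

Best match: offset=3, length=2 (matching 'bb' starting at position 3)
LZ77 triple: (3, 2, 'f')


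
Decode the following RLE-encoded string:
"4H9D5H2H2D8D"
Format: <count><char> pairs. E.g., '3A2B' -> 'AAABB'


Expanding each <count><char> pair:
  4H -> 'HHHH'
  9D -> 'DDDDDDDDD'
  5H -> 'HHHHH'
  2H -> 'HH'
  2D -> 'DD'
  8D -> 'DDDDDDDD'

Decoded = HHHHDDDDDDDDDHHHHHHHDDDDDDDDDD


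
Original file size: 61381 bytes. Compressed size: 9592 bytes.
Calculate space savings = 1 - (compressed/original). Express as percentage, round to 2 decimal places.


ratio = compressed/original = 9592/61381 = 0.15627
savings = 1 - ratio = 1 - 0.15627 = 0.84373
as a percentage: 0.84373 * 100 = 84.37%

Space savings = 1 - 9592/61381 = 84.37%


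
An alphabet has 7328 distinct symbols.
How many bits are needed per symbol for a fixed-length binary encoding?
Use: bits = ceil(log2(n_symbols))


log2(7328) = 12.8392
Bracket: 2^12 = 4096 < 7328 <= 2^13 = 8192
So ceil(log2(7328)) = 13

bits = ceil(log2(7328)) = ceil(12.8392) = 13 bits


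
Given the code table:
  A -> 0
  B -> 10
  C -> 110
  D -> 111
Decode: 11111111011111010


Decoding:
111 -> D
111 -> D
110 -> C
111 -> D
110 -> C
10 -> B


Result: DDCDCB


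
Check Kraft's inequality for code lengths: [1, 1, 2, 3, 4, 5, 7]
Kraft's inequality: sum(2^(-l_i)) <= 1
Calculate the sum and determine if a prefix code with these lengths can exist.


Sum = 2^(-1) + 2^(-1) + 2^(-2) + 2^(-3) + 2^(-4) + 2^(-5) + 2^(-7)
    = 0.5 + 0.5 + 0.25 + 0.125 + 0.0625 + 0.03125 + 0.0078125
    = 189/128 = 1.4765625
Since 1.4765625 > 1, Kraft's inequality is NOT satisfied.
A prefix code with these lengths CANNOT exist.

Kraft sum = 1.4765625. Not satisfied.


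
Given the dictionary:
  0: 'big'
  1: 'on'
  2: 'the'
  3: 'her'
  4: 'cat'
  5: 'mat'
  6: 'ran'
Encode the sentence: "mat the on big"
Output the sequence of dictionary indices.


Look up each word in the dictionary:
  'mat' -> 5
  'the' -> 2
  'on' -> 1
  'big' -> 0

Encoded: [5, 2, 1, 0]


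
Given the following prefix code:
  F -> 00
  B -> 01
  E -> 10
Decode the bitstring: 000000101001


Decoding step by step:
Bits 00 -> F
Bits 00 -> F
Bits 00 -> F
Bits 10 -> E
Bits 10 -> E
Bits 01 -> B


Decoded message: FFFEEB


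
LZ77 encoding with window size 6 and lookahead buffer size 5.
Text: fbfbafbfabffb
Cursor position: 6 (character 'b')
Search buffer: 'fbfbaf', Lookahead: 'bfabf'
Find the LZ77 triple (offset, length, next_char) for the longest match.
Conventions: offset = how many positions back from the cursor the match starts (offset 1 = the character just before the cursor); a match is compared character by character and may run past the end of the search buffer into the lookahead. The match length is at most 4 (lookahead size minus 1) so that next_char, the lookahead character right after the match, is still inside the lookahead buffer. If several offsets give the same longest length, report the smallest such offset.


Try each offset into the search buffer:
  offset=1 (pos 5, char 'f'): match length 0
  offset=2 (pos 4, char 'a'): match length 0
  offset=3 (pos 3, char 'b'): match length 1
  offset=4 (pos 2, char 'f'): match length 0
  offset=5 (pos 1, char 'b'): match length 2
  offset=6 (pos 0, char 'f'): match length 0
Longest match has length 2 at offset 5.
next_char = character at position 6 + 2 = 8 -> 'a'

Best match: offset=5, length=2 (matching 'bf' starting at position 1)
LZ77 triple: (5, 2, 'a')
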